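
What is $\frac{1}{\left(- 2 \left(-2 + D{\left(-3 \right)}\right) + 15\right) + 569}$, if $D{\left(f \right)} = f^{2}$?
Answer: $\frac{1}{570} \approx 0.0017544$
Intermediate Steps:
$\frac{1}{\left(- 2 \left(-2 + D{\left(-3 \right)}\right) + 15\right) + 569} = \frac{1}{\left(- 2 \left(-2 + \left(-3\right)^{2}\right) + 15\right) + 569} = \frac{1}{\left(- 2 \left(-2 + 9\right) + 15\right) + 569} = \frac{1}{\left(\left(-2\right) 7 + 15\right) + 569} = \frac{1}{\left(-14 + 15\right) + 569} = \frac{1}{1 + 569} = \frac{1}{570}$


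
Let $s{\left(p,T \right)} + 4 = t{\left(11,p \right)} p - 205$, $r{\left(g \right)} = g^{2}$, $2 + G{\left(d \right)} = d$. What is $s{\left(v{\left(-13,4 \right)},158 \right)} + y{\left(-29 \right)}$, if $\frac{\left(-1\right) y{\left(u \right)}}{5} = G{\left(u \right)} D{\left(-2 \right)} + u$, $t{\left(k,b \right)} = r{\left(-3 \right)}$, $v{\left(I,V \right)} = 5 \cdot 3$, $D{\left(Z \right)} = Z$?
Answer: $-239$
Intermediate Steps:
$v{\left(I,V \right)} = 15$
$G{\left(d \right)} = -2 + d$
$t{\left(k,b \right)} = 9$ ($t{\left(k,b \right)} = \left(-3\right)^{2} = 9$)
$y{\left(u \right)} = -20 + 5 u$ ($y{\left(u \right)} = - 5 \left(\left(-2 + u\right) \left(-2\right) + u\right) = - 5 \left(\left(4 - 2 u\right) + u\right) = - 5 \left(4 - u\right) = -20 + 5 u$)
$s{\left(p,T \right)} = -209 + 9 p$ ($s{\left(p,T \right)} = -4 + \left(9 p - 205\right) = -4 + \left(-205 + 9 p\right) = -209 + 9 p$)
$s{\left(v{\left(-13,4 \right)},158 \right)} + y{\left(-29 \right)} = \left(-209 + 9 \cdot 15\right) + \left(-20 + 5 \left(-29\right)\right) = \left(-209 + 135\right) - 165 = -74 - 165 = -239$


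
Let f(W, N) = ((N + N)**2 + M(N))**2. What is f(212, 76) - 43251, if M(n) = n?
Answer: 537269149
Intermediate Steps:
f(W, N) = (N + 4*N**2)**2 (f(W, N) = ((N + N)**2 + N)**2 = ((2*N)**2 + N)**2 = (4*N**2 + N)**2 = (N + 4*N**2)**2)
f(212, 76) - 43251 = 76**2*(1 + 4*76)**2 - 43251 = 5776*(1 + 304)**2 - 43251 = 5776*305**2 - 43251 = 5776*93025 - 43251 = 537312400 - 43251 = 537269149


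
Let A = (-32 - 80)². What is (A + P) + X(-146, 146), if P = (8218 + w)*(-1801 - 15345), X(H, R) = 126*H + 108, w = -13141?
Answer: 84404014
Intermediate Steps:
X(H, R) = 108 + 126*H
A = 12544 (A = (-112)² = 12544)
P = 84409758 (P = (8218 - 13141)*(-1801 - 15345) = -4923*(-17146) = 84409758)
(A + P) + X(-146, 146) = (12544 + 84409758) + (108 + 126*(-146)) = 84422302 + (108 - 18396) = 84422302 - 18288 = 84404014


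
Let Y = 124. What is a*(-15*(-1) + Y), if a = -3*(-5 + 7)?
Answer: -834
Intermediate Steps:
a = -6 (a = -3*2 = -6)
a*(-15*(-1) + Y) = -6*(-15*(-1) + 124) = -6*(15 + 124) = -6*139 = -834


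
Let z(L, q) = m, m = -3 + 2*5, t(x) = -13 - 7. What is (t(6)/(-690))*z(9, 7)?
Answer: 14/69 ≈ 0.20290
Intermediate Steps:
t(x) = -20
m = 7 (m = -3 + 10 = 7)
z(L, q) = 7
(t(6)/(-690))*z(9, 7) = -20/(-690)*7 = -20*(-1/690)*7 = (2/69)*7 = 14/69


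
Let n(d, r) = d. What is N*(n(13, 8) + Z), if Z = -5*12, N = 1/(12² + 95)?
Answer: -47/239 ≈ -0.19665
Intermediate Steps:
N = 1/239 (N = 1/(144 + 95) = 1/239 ≈ 0.0041841)
Z = -60
N*(n(13, 8) + Z) = (13 - 60)/239 = (1/239)*(-47) = -47/239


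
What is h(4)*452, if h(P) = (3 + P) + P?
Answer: 4972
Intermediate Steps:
h(P) = 3 + 2*P
h(4)*452 = (3 + 2*4)*452 = (3 + 8)*452 = 11*452 = 4972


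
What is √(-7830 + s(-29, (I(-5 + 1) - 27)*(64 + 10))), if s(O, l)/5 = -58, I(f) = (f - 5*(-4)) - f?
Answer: 2*I*√2030 ≈ 90.111*I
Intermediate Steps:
I(f) = 20 (I(f) = (f + 20) - f = (20 + f) - f = 20)
s(O, l) = -290 (s(O, l) = 5*(-58) = -290)
√(-7830 + s(-29, (I(-5 + 1) - 27)*(64 + 10))) = √(-7830 - 290) = √(-8120) = 2*I*√2030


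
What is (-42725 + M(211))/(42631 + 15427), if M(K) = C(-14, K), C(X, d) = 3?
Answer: -21361/29029 ≈ -0.73585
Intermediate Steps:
M(K) = 3
(-42725 + M(211))/(42631 + 15427) = (-42725 + 3)/(42631 + 15427) = -42722/58058 = -42722*1/58058 = -21361/29029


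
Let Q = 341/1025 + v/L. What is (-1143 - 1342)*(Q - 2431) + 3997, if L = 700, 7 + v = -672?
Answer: 4958224901/820 ≈ 6.0466e+6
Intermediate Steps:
v = -679 (v = -7 - 672 = -679)
Q = -2613/4100 (Q = 341/1025 - 679/700 = 341*(1/1025) - 679*1/700 = 341/1025 - 97/100 = -2613/4100 ≈ -0.63732)
(-1143 - 1342)*(Q - 2431) + 3997 = (-1143 - 1342)*(-2613/4100 - 2431) + 3997 = -2485*(-9969713/4100) + 3997 = 4954947361/820 + 3997 = 4958224901/820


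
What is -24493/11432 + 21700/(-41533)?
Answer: -1265342169/474805256 ≈ -2.6650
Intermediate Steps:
-24493/11432 + 21700/(-41533) = -24493*1/11432 + 21700*(-1/41533) = -24493/11432 - 21700/41533 = -1265342169/474805256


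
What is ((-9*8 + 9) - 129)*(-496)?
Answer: 95232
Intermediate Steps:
((-9*8 + 9) - 129)*(-496) = ((-72 + 9) - 129)*(-496) = (-63 - 129)*(-496) = -192*(-496) = 95232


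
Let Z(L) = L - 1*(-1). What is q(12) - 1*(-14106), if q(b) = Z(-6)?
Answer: 14101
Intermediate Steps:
Z(L) = 1 + L (Z(L) = L + 1 = 1 + L)
q(b) = -5 (q(b) = 1 - 6 = -5)
q(12) - 1*(-14106) = -5 - 1*(-14106) = -5 + 14106 = 14101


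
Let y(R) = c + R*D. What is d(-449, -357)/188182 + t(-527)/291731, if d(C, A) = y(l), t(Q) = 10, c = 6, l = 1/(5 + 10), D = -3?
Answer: 17869299/274492615210 ≈ 6.5099e-5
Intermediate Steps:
l = 1/15 ≈ 0.066667
y(R) = 6 - 3*R (y(R) = 6 + R*(-3) = 6 - 3*R)
d(C, A) = 29/5 (d(C, A) = 6 - 3*1/15 = 6 - ⅕ = 29/5)
d(-449, -357)/188182 + t(-527)/291731 = (29/5)/188182 + 10/291731 = (29/5)*(1/188182) + 10*(1/291731) = 29/940910 + 10/291731 = 17869299/274492615210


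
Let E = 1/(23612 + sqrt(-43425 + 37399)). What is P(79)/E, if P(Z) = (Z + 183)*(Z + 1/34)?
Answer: 8311353164/17 + 351997*I*sqrt(6026)/17 ≈ 4.889e+8 + 1.6073e+6*I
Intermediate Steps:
P(Z) = (183 + Z)*(1/34 + Z) (P(Z) = (183 + Z)*(Z + 1/34) = (183 + Z)*(1/34 + Z))
E = 1/(23612 + I*sqrt(6026)) (E = 1/(23612 + sqrt(-6026)) = 1/(23612 + I*sqrt(6026)) ≈ 4.2351e-5 - 1.392e-7*I)
P(79)/E = (183/34 + 79**2 + (6223/34)*79)/(11806/278766285 - I*sqrt(6026)/557532570) = (183/34 + 6241 + 491617/34)/(11806/278766285 - I*sqrt(6026)/557532570) = 351997/(17*(11806/278766285 - I*sqrt(6026)/557532570))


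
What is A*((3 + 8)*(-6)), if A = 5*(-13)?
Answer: 4290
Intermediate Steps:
A = -65
A*((3 + 8)*(-6)) = -65*(3 + 8)*(-6) = -715*(-6) = -65*(-66) = 4290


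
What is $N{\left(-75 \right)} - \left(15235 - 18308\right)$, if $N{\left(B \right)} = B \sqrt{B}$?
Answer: $3073 - 375 i \sqrt{3} \approx 3073.0 - 649.52 i$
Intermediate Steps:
$N{\left(B \right)} = B^{\frac{3}{2}}$
$N{\left(-75 \right)} - \left(15235 - 18308\right) = \left(-75\right)^{\frac{3}{2}} - \left(15235 - 18308\right) = - 375 i \sqrt{3} - -3073 = - 375 i \sqrt{3} + 3073 = 3073 - 375 i \sqrt{3}$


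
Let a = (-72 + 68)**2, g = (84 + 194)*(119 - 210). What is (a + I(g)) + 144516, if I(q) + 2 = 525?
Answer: 145055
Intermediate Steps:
g = -25298 (g = 278*(-91) = -25298)
I(q) = 523 (I(q) = -2 + 525 = 523)
a = 16 (a = (-4)**2 = 16)
(a + I(g)) + 144516 = (16 + 523) + 144516 = 539 + 144516 = 145055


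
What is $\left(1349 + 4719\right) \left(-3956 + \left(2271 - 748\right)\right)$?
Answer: $-14763444$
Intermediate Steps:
$\left(1349 + 4719\right) \left(-3956 + \left(2271 - 748\right)\right) = 6068 \left(-3956 + 1523\right) = 6068 \left(-2433\right) = -14763444$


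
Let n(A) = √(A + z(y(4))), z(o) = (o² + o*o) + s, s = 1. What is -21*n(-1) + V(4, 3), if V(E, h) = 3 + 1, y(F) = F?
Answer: 4 - 84*√2 ≈ -114.79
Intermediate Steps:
z(o) = 1 + 2*o² (z(o) = (o² + o*o) + 1 = (o² + o²) + 1 = 2*o² + 1 = 1 + 2*o²)
n(A) = √(33 + A) (n(A) = √(A + (1 + 2*4²)) = √(A + (1 + 2*16)) = √(A + (1 + 32)) = √(A + 33) = √(33 + A))
V(E, h) = 4
-21*n(-1) + V(4, 3) = -21*√(33 - 1) + 4 = -84*√2 + 4 = 4 - 84*√2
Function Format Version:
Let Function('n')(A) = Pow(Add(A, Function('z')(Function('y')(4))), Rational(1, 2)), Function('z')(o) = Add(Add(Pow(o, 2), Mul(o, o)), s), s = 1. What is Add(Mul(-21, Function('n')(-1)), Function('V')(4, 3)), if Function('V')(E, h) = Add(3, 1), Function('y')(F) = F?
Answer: Add(4, Mul(-84, Pow(2, Rational(1, 2)))) ≈ -114.79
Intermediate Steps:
Function('z')(o) = Add(1, Mul(2, Pow(o, 2))) (Function('z')(o) = Add(Add(Pow(o, 2), Mul(o, o)), 1) = Add(Add(Pow(o, 2), Pow(o, 2)), 1) = Add(Mul(2, Pow(o, 2)), 1) = Add(1, Mul(2, Pow(o, 2))))
Function('n')(A) = Pow(Add(33, A), Rational(1, 2)) (Function('n')(A) = Pow(Add(A, Add(1, Mul(2, Pow(4, 2)))), Rational(1, 2)) = Pow(Add(A, Add(1, Mul(2, 16))), Rational(1, 2)) = Pow(Add(A, Add(1, 32)), Rational(1, 2)) = Pow(Add(A, 33), Rational(1, 2)) = Pow(Add(33, A), Rational(1, 2)))
Function('V')(E, h) = 4
Add(Mul(-21, Function('n')(-1)), Function('V')(4, 3)) = Add(Mul(-21, Pow(Add(33, -1), Rational(1, 2))), 4) = Add(Mul(-21, Pow(32, Rational(1, 2))), 4) = Add(Mul(-21, Mul(4, Pow(2, Rational(1, 2)))), 4) = Add(Mul(-84, Pow(2, Rational(1, 2))), 4) = Add(4, Mul(-84, Pow(2, Rational(1, 2))))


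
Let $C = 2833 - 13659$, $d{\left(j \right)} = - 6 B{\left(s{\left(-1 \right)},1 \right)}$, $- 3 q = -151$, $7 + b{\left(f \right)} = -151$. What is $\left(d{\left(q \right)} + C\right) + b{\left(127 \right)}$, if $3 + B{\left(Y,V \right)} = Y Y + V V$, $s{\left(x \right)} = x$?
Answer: $-10978$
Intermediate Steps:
$b{\left(f \right)} = -158$ ($b{\left(f \right)} = -7 - 151 = -158$)
$B{\left(Y,V \right)} = -3 + V^{2} + Y^{2}$ ($B{\left(Y,V \right)} = -3 + \left(Y Y + V V\right) = -3 + \left(Y^{2} + V^{2}\right) = -3 + \left(V^{2} + Y^{2}\right) = -3 + V^{2} + Y^{2}$)
$q = \frac{151}{3}$ ($q = \left(- \frac{1}{3}\right) \left(-151\right) = \frac{151}{3} \approx 50.333$)
$d{\left(j \right)} = 6$ ($d{\left(j \right)} = - 6 \left(-3 + 1^{2} + \left(-1\right)^{2}\right) = - 6 \left(-3 + 1 + 1\right) = \left(-6\right) \left(-1\right) = 6$)
$C = -10826$ ($C = 2833 - 13659 = -10826$)
$\left(d{\left(q \right)} + C\right) + b{\left(127 \right)} = \left(6 - 10826\right) - 158 = -10820 - 158 = -10978$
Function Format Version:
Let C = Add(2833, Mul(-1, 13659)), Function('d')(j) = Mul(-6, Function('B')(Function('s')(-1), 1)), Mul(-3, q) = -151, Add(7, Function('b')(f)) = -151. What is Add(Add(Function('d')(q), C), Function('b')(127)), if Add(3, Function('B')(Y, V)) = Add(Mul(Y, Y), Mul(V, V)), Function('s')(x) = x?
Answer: -10978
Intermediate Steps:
Function('b')(f) = -158 (Function('b')(f) = Add(-7, -151) = -158)
Function('B')(Y, V) = Add(-3, Pow(V, 2), Pow(Y, 2)) (Function('B')(Y, V) = Add(-3, Add(Mul(Y, Y), Mul(V, V))) = Add(-3, Add(Pow(Y, 2), Pow(V, 2))) = Add(-3, Add(Pow(V, 2), Pow(Y, 2))) = Add(-3, Pow(V, 2), Pow(Y, 2)))
q = Rational(151, 3) (q = Mul(Rational(-1, 3), -151) = Rational(151, 3) ≈ 50.333)
Function('d')(j) = 6 (Function('d')(j) = Mul(-6, Add(-3, Pow(1, 2), Pow(-1, 2))) = Mul(-6, Add(-3, 1, 1)) = Mul(-6, -1) = 6)
C = -10826 (C = Add(2833, -13659) = -10826)
Add(Add(Function('d')(q), C), Function('b')(127)) = Add(Add(6, -10826), -158) = Add(-10820, -158) = -10978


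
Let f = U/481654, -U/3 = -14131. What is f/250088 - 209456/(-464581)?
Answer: 1940786743012465/4304731981971824 ≈ 0.45085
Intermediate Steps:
U = 42393 (U = -3*(-14131) = 42393)
f = 42393/481654 ≈ 0.088015
f/250088 - 209456/(-464581) = (42393/481654)/250088 - 209456/(-464581) = (42393/481654)*(1/250088) - 209456*(-1/464581) = 42393/120455885552 + 16112/35737 = 1940786743012465/4304731981971824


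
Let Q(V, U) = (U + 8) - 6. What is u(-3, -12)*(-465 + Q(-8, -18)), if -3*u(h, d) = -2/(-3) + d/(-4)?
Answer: 5291/9 ≈ 587.89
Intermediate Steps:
u(h, d) = -2/9 + d/12 (u(h, d) = -(-2/(-3) + d/(-4))/3 = -(-2*(-1/3) + d*(-1/4))/3 = -(2/3 - d/4)/3 = -2/9 + d/12)
Q(V, U) = 2 + U (Q(V, U) = (8 + U) - 6 = 2 + U)
u(-3, -12)*(-465 + Q(-8, -18)) = (-2/9 + (1/12)*(-12))*(-465 + (2 - 18)) = (-2/9 - 1)*(-465 - 16) = -11/9*(-481) = 5291/9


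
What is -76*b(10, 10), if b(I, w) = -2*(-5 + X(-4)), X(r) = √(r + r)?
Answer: -760 + 304*I*√2 ≈ -760.0 + 429.92*I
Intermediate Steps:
X(r) = √2*√r (X(r) = √(2*r) = √2*√r)
b(I, w) = 10 - 4*I*√2 (b(I, w) = -2*(-5 + √2*√(-4)) = -2*(-5 + √2*(2*I)) = -2*(-5 + 2*I*√2) = 10 - 4*I*√2)
-76*b(10, 10) = -76*(10 - 4*I*√2) = -760 + 304*I*√2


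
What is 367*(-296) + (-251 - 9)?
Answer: -108892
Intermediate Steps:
367*(-296) + (-251 - 9) = -108632 - 260 = -108892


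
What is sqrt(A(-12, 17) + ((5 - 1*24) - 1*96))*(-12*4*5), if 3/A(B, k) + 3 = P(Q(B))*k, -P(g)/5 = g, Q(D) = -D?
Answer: -960*I*sqrt(835791)/341 ≈ -2573.7*I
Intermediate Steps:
P(g) = -5*g
A(B, k) = 3/(-3 + 5*B*k) (A(B, k) = 3/(-3 + (-(-5)*B)*k) = 3/(-3 + (5*B)*k) = 3/(-3 + 5*B*k))
sqrt(A(-12, 17) + ((5 - 1*24) - 1*96))*(-12*4*5) = sqrt(3/(-3 + 5*(-12)*17) + ((5 - 1*24) - 1*96))*(-12*4*5) = sqrt(3/(-3 - 1020) + ((5 - 24) - 96))*(-48*5) = sqrt(3/(-1023) + (-19 - 96))*(-240) = sqrt(3*(-1/1023) - 115)*(-240) = sqrt(-1/341 - 115)*(-240) = sqrt(-39216/341)*(-240) = (4*I*sqrt(835791)/341)*(-240) = -960*I*sqrt(835791)/341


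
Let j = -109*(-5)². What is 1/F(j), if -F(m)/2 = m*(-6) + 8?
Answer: -1/32716 ≈ -3.0566e-5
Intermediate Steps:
j = -2725 (j = -109*25 = -2725)
F(m) = -16 + 12*m (F(m) = -2*(m*(-6) + 8) = -2*(-6*m + 8) = -2*(8 - 6*m) = -16 + 12*m)
1/F(j) = 1/(-16 + 12*(-2725)) = 1/(-16 - 32700) = 1/(-32716) = -1/32716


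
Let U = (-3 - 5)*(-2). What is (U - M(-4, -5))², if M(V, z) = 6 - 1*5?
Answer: 225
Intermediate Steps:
M(V, z) = 1 (M(V, z) = 6 - 5 = 1)
U = 16 (U = -8*(-2) = 16)
(U - M(-4, -5))² = (16 - 1*1)² = (16 - 1)² = 15² = 225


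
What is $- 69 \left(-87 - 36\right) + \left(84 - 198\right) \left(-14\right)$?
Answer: $10083$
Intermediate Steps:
$- 69 \left(-87 - 36\right) + \left(84 - 198\right) \left(-14\right) = \left(-69\right) \left(-123\right) + \left(84 - 198\right) \left(-14\right) = 8487 - -1596 = 8487 + 1596 = 10083$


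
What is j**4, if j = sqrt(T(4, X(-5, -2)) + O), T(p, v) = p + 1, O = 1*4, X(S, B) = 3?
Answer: 81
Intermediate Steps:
O = 4
T(p, v) = 1 + p
j = 3 (j = sqrt((1 + 4) + 4) = sqrt(5 + 4) = sqrt(9) = 3)
j**4 = 3**4 = 81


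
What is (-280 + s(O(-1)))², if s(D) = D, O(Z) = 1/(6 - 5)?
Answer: 77841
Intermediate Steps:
O(Z) = 1 (O(Z) = 1/1 = 1)
(-280 + s(O(-1)))² = (-280 + 1)² = (-279)² = 77841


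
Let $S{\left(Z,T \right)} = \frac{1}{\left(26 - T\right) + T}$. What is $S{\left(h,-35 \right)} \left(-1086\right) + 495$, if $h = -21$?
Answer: $\frac{5892}{13} \approx 453.23$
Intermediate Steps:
$S{\left(Z,T \right)} = \frac{1}{26}$
$S{\left(h,-35 \right)} \left(-1086\right) + 495 = \frac{1}{26} \left(-1086\right) + 495 = - \frac{543}{13} + 495 = \frac{5892}{13}$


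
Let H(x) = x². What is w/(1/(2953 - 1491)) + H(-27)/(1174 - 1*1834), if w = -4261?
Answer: -1370508283/220 ≈ -6.2296e+6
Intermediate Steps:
w/(1/(2953 - 1491)) + H(-27)/(1174 - 1*1834) = -4261/(1/(2953 - 1491)) + (-27)²/(1174 - 1*1834) = -4261/(1/1462) + 729/(1174 - 1834) = -4261/1/1462 + 729/(-660) = -4261*1462 + 729*(-1/660) = -6229582 - 243/220 = -1370508283/220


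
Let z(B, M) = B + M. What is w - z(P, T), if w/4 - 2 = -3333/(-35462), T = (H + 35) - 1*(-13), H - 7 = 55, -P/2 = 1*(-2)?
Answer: -1872820/17731 ≈ -105.62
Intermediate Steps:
P = 4 (P = -2*(-2) = 4)
H = 62 (H = 7 + 55 = 62)
T = 110 (T = (62 + 35) - 1*(-13) = 97 + 13 = 110)
w = 148514/17731 (w = 8 + 4*(-3333/(-35462)) = 8 + 4*(-3333*(-1/35462)) = 8 + 4*(3333/35462) = 8 + 6666/17731 = 148514/17731 ≈ 8.3759)
w - z(P, T) = 148514/17731 - (4 + 110) = 148514/17731 - 1*114 = 148514/17731 - 114 = -1872820/17731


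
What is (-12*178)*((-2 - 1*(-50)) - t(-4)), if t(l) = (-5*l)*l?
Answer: -273408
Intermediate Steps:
t(l) = -5*l²
(-12*178)*((-2 - 1*(-50)) - t(-4)) = (-12*178)*((-2 - 1*(-50)) - (-5)*(-4)²) = -2136*((-2 + 50) - (-5)*16) = -2136*(48 - 1*(-80)) = -2136*(48 + 80) = -2136*128 = -273408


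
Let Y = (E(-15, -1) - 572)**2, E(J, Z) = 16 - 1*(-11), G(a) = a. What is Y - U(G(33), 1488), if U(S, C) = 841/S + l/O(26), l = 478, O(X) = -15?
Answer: 16336726/55 ≈ 2.9703e+5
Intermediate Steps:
E(J, Z) = 27 (E(J, Z) = 16 + 11 = 27)
Y = 297025 (Y = (27 - 572)**2 = (-545)**2 = 297025)
U(S, C) = -478/15 + 841/S (U(S, C) = 841/S + 478/(-15) = 841/S + 478*(-1/15) = 841/S - 478/15 = -478/15 + 841/S)
Y - U(G(33), 1488) = 297025 - (-478/15 + 841/33) = 297025 - 1*(-351/55) = 297025 + 351/55 = 16336726/55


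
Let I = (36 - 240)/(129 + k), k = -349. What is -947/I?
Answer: -52085/51 ≈ -1021.3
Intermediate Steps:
I = 51/55 (I = (36 - 240)/(129 - 349) = -204/(-220) = -204*(-1/220) = 51/55 ≈ 0.92727)
-947/I = -947/51/55 = -947*55/51 = -52085/51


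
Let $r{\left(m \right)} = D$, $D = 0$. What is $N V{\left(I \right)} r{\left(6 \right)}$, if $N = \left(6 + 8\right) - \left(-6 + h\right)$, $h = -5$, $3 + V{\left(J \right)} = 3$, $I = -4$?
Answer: $0$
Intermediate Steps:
$V{\left(J \right)} = 0$ ($V{\left(J \right)} = -3 + 3 = 0$)
$N = 25$ ($N = \left(6 + 8\right) + \left(6 - -5\right) = 14 + \left(6 + 5\right) = 14 + 11 = 25$)
$r{\left(m \right)} = 0$
$N V{\left(I \right)} r{\left(6 \right)} = 25 \cdot 0 \cdot 0 = 0 \cdot 0 = 0$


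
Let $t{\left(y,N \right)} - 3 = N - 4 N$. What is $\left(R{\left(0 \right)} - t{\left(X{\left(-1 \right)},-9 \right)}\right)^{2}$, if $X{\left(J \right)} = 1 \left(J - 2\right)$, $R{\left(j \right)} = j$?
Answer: $900$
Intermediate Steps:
$X{\left(J \right)} = -2 + J$ ($X{\left(J \right)} = 1 \left(-2 + J\right) = -2 + J$)
$t{\left(y,N \right)} = 3 - 3 N$ ($t{\left(y,N \right)} = 3 + \left(N - 4 N\right) = 3 - 3 N$)
$\left(R{\left(0 \right)} - t{\left(X{\left(-1 \right)},-9 \right)}\right)^{2} = \left(0 - \left(3 - -27\right)\right)^{2} = \left(0 - \left(3 + 27\right)\right)^{2} = \left(0 - 30\right)^{2} = \left(-30\right)^{2} = 900$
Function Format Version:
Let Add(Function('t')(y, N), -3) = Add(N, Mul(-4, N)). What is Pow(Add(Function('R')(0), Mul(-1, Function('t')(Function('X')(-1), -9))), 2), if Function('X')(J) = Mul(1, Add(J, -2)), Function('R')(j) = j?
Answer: 900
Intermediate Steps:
Function('X')(J) = Add(-2, J) (Function('X')(J) = Mul(1, Add(-2, J)) = Add(-2, J))
Function('t')(y, N) = Add(3, Mul(-3, N)) (Function('t')(y, N) = Add(3, Add(N, Mul(-4, N))) = Add(3, Mul(-3, N)))
Pow(Add(Function('R')(0), Mul(-1, Function('t')(Function('X')(-1), -9))), 2) = Pow(Add(0, Mul(-1, Add(3, Mul(-3, -9)))), 2) = Pow(Add(0, Mul(-1, Add(3, 27))), 2) = Pow(Add(0, Mul(-1, 30)), 2) = Pow(Add(0, -30), 2) = Pow(-30, 2) = 900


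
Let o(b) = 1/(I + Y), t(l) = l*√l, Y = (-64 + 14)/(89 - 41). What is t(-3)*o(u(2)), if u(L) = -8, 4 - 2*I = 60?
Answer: 72*I*√3/697 ≈ 0.17892*I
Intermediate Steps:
I = -28 (I = 2 - ½*60 = 2 - 30 = -28)
Y = -25/24 (Y = -50/48 = -50*1/48 = -25/24 ≈ -1.0417)
t(l) = l^(3/2)
o(b) = -24/697 (o(b) = 1/(-28 - 25/24) = 1/(-697/24) = -24/697)
t(-3)*o(u(2)) = (-3)^(3/2)*(-24/697) = -3*I*√3*(-24/697) = 72*I*√3/697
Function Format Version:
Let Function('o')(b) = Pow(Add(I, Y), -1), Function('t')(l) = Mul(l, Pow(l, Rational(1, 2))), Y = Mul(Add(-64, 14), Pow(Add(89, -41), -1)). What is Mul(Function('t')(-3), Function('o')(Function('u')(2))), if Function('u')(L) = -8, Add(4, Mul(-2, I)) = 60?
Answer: Mul(Rational(72, 697), I, Pow(3, Rational(1, 2))) ≈ Mul(0.17892, I)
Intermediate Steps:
I = -28 (I = Add(2, Mul(Rational(-1, 2), 60)) = Add(2, -30) = -28)
Y = Rational(-25, 24) (Y = Mul(-50, Pow(48, -1)) = Mul(-50, Rational(1, 48)) = Rational(-25, 24) ≈ -1.0417)
Function('t')(l) = Pow(l, Rational(3, 2))
Function('o')(b) = Rational(-24, 697) (Function('o')(b) = Pow(Add(-28, Rational(-25, 24)), -1) = Pow(Rational(-697, 24), -1) = Rational(-24, 697))
Mul(Function('t')(-3), Function('o')(Function('u')(2))) = Mul(Pow(-3, Rational(3, 2)), Rational(-24, 697)) = Mul(Mul(-3, I, Pow(3, Rational(1, 2))), Rational(-24, 697)) = Mul(Rational(72, 697), I, Pow(3, Rational(1, 2)))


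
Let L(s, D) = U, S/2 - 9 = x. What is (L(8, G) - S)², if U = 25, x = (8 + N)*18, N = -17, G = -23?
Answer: 109561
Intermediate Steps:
x = -162 (x = (8 - 17)*18 = -9*18 = -162)
S = -306 (S = 18 + 2*(-162) = 18 - 324 = -306)
L(s, D) = 25
(L(8, G) - S)² = (25 - 1*(-306))² = (25 + 306)² = 331² = 109561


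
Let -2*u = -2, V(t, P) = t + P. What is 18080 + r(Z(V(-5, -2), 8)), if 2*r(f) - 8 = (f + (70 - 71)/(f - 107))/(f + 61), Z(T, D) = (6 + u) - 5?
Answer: 239251531/13230 ≈ 18084.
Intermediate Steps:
V(t, P) = P + t
u = 1 (u = -1/2*(-2) = 1)
Z(T, D) = 2 (Z(T, D) = (6 + 1) - 5 = 7 - 5 = 2)
r(f) = 4 + (f - 1/(-107 + f))/(2*(61 + f)) (r(f) = 4 + ((f + (70 - 71)/(f - 107))/(f + 61))/2 = 4 + ((f - 1/(-107 + f))/(61 + f))/2 = 4 + (f - 1/(-107 + f))/(2*(61 + f)))
18080 + r(Z(V(-5, -2), 8)) = 18080 + (52217 - 9*2**2 + 475*2)/(2*(6527 - 1*2**2 + 46*2)) = 18080 + (52217 - 9*4 + 950)/(2*(6527 - 1*4 + 92)) = 18080 + (52217 - 36 + 950)/(2*(6527 - 4 + 92)) = 18080 + (1/2)*53131/6615 = 18080 + (1/2)*(1/6615)*53131 = 18080 + 53131/13230 = 239251531/13230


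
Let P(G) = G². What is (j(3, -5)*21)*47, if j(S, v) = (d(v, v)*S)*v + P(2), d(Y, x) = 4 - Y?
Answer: -129297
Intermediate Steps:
j(S, v) = 4 + S*v*(4 - v) (j(S, v) = ((4 - v)*S)*v + 2² = (S*(4 - v))*v + 4 = S*v*(4 - v) + 4 = 4 + S*v*(4 - v))
(j(3, -5)*21)*47 = ((4 - 1*3*(-5)*(-4 - 5))*21)*47 = ((4 - 1*3*(-5)*(-9))*21)*47 = ((4 - 135)*21)*47 = -131*21*47 = -2751*47 = -129297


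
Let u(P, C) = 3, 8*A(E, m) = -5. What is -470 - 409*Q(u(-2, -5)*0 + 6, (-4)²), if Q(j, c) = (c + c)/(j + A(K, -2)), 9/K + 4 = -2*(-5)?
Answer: -124914/43 ≈ -2905.0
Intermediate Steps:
K = 3/2 (K = 9/(-4 - 2*(-5)) = 9/(-4 + 10) = 9/6 = 9*(⅙) = 3/2 ≈ 1.5000)
A(E, m) = -5/8 (A(E, m) = (⅛)*(-5) = -5/8)
Q(j, c) = 2*c/(-5/8 + j) (Q(j, c) = (c + c)/(j - 5/8) = (2*c)/(-5/8 + j) = 2*c/(-5/8 + j))
-470 - 409*Q(u(-2, -5)*0 + 6, (-4)²) = -470 - 6544*(-4)²/(-5 + 8*(3*0 + 6)) = -470 - 6544*16/(-5 + 8*(0 + 6)) = -470 - 6544*16/(-5 + 8*6) = -470 - 6544*16/(-5 + 48) = -470 - 6544*16/43 = -470 - 409*256/43 = -470 - 104704/43 = -124914/43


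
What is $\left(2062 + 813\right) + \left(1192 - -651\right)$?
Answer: $4718$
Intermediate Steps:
$\left(2062 + 813\right) + \left(1192 - -651\right) = 2875 + \left(1192 + 651\right) = 2875 + 1843 = 4718$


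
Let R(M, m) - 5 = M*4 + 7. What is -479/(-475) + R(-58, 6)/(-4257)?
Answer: 194873/183825 ≈ 1.0601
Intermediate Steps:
R(M, m) = 12 + 4*M (R(M, m) = 5 + (M*4 + 7) = 5 + (4*M + 7) = 5 + (7 + 4*M) = 12 + 4*M)
-479/(-475) + R(-58, 6)/(-4257) = -479/(-475) + (12 + 4*(-58))/(-4257) = -479*(-1/475) + (12 - 232)*(-1/4257) = 479/475 - 220*(-1/4257) = 479/475 + 20/387 = 194873/183825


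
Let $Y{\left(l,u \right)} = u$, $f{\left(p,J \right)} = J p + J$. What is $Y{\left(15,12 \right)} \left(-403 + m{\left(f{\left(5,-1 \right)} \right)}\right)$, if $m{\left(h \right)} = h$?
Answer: $-4908$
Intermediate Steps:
$f{\left(p,J \right)} = J + J p$
$Y{\left(15,12 \right)} \left(-403 + m{\left(f{\left(5,-1 \right)} \right)}\right) = 12 \left(-403 - \left(1 + 5\right)\right) = 12 \left(-403 - 6\right) = 12 \left(-409\right) = -4908$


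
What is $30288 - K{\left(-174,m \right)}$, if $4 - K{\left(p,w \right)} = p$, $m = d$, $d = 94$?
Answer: $30110$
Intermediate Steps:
$m = 94$
$K{\left(p,w \right)} = 4 - p$
$30288 - K{\left(-174,m \right)} = 30288 - \left(4 - -174\right) = 30288 - \left(4 + 174\right) = 30288 - 178 = 30110$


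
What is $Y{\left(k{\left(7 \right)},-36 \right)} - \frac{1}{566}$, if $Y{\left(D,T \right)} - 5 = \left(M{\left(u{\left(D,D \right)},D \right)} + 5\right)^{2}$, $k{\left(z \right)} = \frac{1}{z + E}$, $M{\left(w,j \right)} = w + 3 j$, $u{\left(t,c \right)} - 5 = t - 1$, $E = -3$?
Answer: $\frac{59429}{566} \approx 105.0$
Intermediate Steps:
$u{\left(t,c \right)} = 4 + t$ ($u{\left(t,c \right)} = 5 + \left(t - 1\right) = 5 + \left(-1 + t\right) = 4 + t$)
$k{\left(z \right)} = \frac{1}{-3 + z}$ ($k{\left(z \right)} = \frac{1}{z - 3} = \frac{1}{-3 + z}$)
$Y{\left(D,T \right)} = 5 + \left(9 + 4 D\right)^{2}$ ($Y{\left(D,T \right)} = 5 + \left(\left(\left(4 + D\right) + 3 D\right) + 5\right)^{2} = 5 + \left(\left(4 + 4 D\right) + 5\right)^{2} = 5 + \left(9 + 4 D\right)^{2}$)
$Y{\left(k{\left(7 \right)},-36 \right)} - \frac{1}{566} = \left(5 + \left(9 + \frac{4}{-3 + 7}\right)^{2}\right) - \frac{1}{566} = \left(5 + \left(9 + \frac{4}{4}\right)^{2}\right) - \frac{1}{566} = \left(5 + \left(9 + 4 \cdot \frac{1}{4}\right)^{2}\right) - \frac{1}{566} = \left(5 + \left(9 + 1\right)^{2}\right) - \frac{1}{566} = \left(5 + 10^{2}\right) - \frac{1}{566} = \left(5 + 100\right) - \frac{1}{566} = 105 - \frac{1}{566} = \frac{59429}{566}$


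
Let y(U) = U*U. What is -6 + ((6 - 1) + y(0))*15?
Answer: 69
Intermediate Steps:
y(U) = U²
-6 + ((6 - 1) + y(0))*15 = -6 + ((6 - 1) + 0²)*15 = -6 + (5 + 0)*15 = -6 + 5*15 = -6 + 75 = 69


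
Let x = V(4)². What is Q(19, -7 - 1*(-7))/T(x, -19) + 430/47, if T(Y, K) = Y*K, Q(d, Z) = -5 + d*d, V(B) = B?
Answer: 28497/3572 ≈ 7.9779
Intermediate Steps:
Q(d, Z) = -5 + d²
x = 16 (x = 4² = 16)
T(Y, K) = K*Y
Q(19, -7 - 1*(-7))/T(x, -19) + 430/47 = (-5 + 19²)/((-19*16)) + 430/47 = (-5 + 361)/(-304) + 430*(1/47) = 356*(-1/304) + 430/47 = -89/76 + 430/47 = 28497/3572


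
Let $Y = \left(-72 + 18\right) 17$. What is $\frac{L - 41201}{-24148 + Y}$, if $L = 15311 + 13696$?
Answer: $\frac{6097}{12533} \approx 0.48648$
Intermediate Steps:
$Y = -918$ ($Y = \left(-54\right) 17 = -918$)
$L = 29007$
$\frac{L - 41201}{-24148 + Y} = \frac{29007 - 41201}{-24148 - 918} = - \frac{12194}{-25066} = \left(-12194\right) \left(- \frac{1}{25066}\right) = \frac{6097}{12533}$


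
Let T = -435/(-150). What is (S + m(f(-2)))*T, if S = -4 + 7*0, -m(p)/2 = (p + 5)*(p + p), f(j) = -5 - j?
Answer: 58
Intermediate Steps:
T = 29/10 (T = -435*(-1/150) = 29/10 ≈ 2.9000)
m(p) = -4*p*(5 + p) (m(p) = -2*(p + 5)*(p + p) = -2*(5 + p)*2*p = -4*p*(5 + p))
S = -4 (S = -4 + 0 = -4)
(S + m(f(-2)))*T = (-4 - 4*(-5 - 1*(-2))*(5 + (-5 - 1*(-2))))*(29/10) = (-4 - 4*(-5 + 2)*(5 + (-5 + 2)))*(29/10) = (-4 - 4*(-3)*(5 - 3))*(29/10) = (-4 - 4*(-3)*2)*(29/10) = (-4 + 24)*(29/10) = 20*(29/10) = 58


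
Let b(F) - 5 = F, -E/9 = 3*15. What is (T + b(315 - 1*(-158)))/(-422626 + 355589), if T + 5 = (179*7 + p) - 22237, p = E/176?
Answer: 3610341/11798512 ≈ 0.30600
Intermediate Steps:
E = -405 (E = -27*15 = -9*45 = -405)
b(F) = 5 + F
p = -405/176 ≈ -2.3011
T = -3694469/176 (T = -5 + ((179*7 - 405/176) - 22237) = -5 + ((1253 - 405/176) - 22237) = -5 + (220123/176 - 22237) = -5 - 3693589/176 = -3694469/176 ≈ -20991.)
(T + b(315 - 1*(-158)))/(-422626 + 355589) = (-3694469/176 + (5 + (315 - 1*(-158))))/(-422626 + 355589) = (-3694469/176 + (5 + (315 + 158)))/(-67037) = (-3694469/176 + (5 + 473))*(-1/67037) = (-3694469/176 + 478)*(-1/67037) = -3610341/176*(-1/67037) = 3610341/11798512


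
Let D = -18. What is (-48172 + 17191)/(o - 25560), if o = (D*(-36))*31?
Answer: 10327/1824 ≈ 5.6617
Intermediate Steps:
o = 20088 (o = -18*(-36)*31 = 648*31 = 20088)
(-48172 + 17191)/(o - 25560) = (-48172 + 17191)/(20088 - 25560) = -30981/(-5472) = -30981*(-1/5472) = 10327/1824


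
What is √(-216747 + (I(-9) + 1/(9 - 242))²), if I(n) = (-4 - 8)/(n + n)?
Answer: I*√105902586578/699 ≈ 465.56*I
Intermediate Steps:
I(n) = -6/n (I(n) = -12*1/(2*n) = -6/n)
√(-216747 + (I(-9) + 1/(9 - 242))²) = √(-216747 + (-6/(-9) + 1/(9 - 242))²) = √(-216747 + (-6*(-⅑) + 1/(-233))²) = √(-216747 + (⅔ - 1/233)²) = √(-216747 + (463/699)²) = √(-216747 + 214369/488601) = √(-105902586578/488601) = I*√105902586578/699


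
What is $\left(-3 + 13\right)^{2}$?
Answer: $100$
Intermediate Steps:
$\left(-3 + 13\right)^{2} = 10^{2} = 100$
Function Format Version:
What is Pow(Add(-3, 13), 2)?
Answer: 100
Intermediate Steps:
Pow(Add(-3, 13), 2) = Pow(10, 2) = 100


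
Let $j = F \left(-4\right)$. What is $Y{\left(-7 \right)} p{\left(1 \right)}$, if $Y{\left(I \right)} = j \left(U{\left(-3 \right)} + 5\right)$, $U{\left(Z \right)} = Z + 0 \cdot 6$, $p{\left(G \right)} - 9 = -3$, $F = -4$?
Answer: $192$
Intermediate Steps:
$p{\left(G \right)} = 6$ ($p{\left(G \right)} = 9 - 3 = 6$)
$U{\left(Z \right)} = Z$ ($U{\left(Z \right)} = Z + 0 = Z$)
$j = 16$ ($j = \left(-4\right) \left(-4\right) = 16$)
$Y{\left(I \right)} = 32$ ($Y{\left(I \right)} = 16 \left(-3 + 5\right) = 16 \cdot 2 = 32$)
$Y{\left(-7 \right)} p{\left(1 \right)} = 32 \cdot 6 = 192$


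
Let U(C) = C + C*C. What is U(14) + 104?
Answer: 314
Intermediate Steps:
U(C) = C + C²
U(14) + 104 = 14*(1 + 14) + 104 = 14*15 + 104 = 210 + 104 = 314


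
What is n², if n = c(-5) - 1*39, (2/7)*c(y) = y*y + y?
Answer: 961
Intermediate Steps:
c(y) = 7*y/2 + 7*y²/2 (c(y) = 7*(y*y + y)/2 = 7*(y² + y)/2 = 7*(y + y²)/2 = 7*y/2 + 7*y²/2)
n = 31 (n = (7/2)*(-5)*(1 - 5) - 1*39 = (7/2)*(-5)*(-4) - 39 = 70 - 39 = 31)
n² = 31² = 961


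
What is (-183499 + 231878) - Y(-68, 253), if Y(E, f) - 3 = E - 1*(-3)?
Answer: 48441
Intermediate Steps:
Y(E, f) = 6 + E (Y(E, f) = 3 + (E - 1*(-3)) = 3 + (E + 3) = 3 + (3 + E) = 6 + E)
(-183499 + 231878) - Y(-68, 253) = (-183499 + 231878) - (6 - 68) = 48379 - 1*(-62) = 48379 + 62 = 48441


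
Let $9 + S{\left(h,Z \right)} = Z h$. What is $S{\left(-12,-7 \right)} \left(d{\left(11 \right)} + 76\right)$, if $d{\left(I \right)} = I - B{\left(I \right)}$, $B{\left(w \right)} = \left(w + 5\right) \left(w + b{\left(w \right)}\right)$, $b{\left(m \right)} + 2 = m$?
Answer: $-17475$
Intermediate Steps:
$S{\left(h,Z \right)} = -9 + Z h$
$b{\left(m \right)} = -2 + m$
$B{\left(w \right)} = \left(-2 + 2 w\right) \left(5 + w\right)$ ($B{\left(w \right)} = \left(w + 5\right) \left(w + \left(-2 + w\right)\right) = \left(5 + w\right) \left(-2 + 2 w\right) = \left(-2 + 2 w\right) \left(5 + w\right)$)
$d{\left(I \right)} = 10 - 7 I - 2 I^{2}$ ($d{\left(I \right)} = I - \left(-10 + 2 I^{2} + 8 I\right) = 10 - 7 I - 2 I^{2}$)
$S{\left(-12,-7 \right)} \left(d{\left(11 \right)} + 76\right) = \left(-9 - -84\right) \left(\left(10 - 77 - 2 \cdot 11^{2}\right) + 76\right) = \left(-9 + 84\right) \left(\left(10 - 77 - 242\right) + 76\right) = 75 \left(\left(10 - 77 - 242\right) + 76\right) = 75 \left(-309 + 76\right) = 75 \left(-233\right) = -17475$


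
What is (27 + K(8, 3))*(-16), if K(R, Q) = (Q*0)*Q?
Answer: -432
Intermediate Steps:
K(R, Q) = 0 (K(R, Q) = 0*Q = 0)
(27 + K(8, 3))*(-16) = (27 + 0)*(-16) = 27*(-16) = -432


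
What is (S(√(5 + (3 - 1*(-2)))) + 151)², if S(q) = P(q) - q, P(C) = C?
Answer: 22801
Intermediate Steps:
S(q) = 0 (S(q) = q - q = 0)
(S(√(5 + (3 - 1*(-2)))) + 151)² = (0 + 151)² = 151² = 22801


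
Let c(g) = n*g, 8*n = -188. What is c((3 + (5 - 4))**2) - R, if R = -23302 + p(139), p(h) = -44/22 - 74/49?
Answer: 1123546/49 ≈ 22930.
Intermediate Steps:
p(h) = -172/49 (p(h) = -44*1/22 - 74*1/49 = -2 - 74/49 = -172/49)
R = -1141970/49 (R = -23302 - 172/49 = -1141970/49 ≈ -23306.)
n = -47/2 (n = (1/8)*(-188) = -47/2 ≈ -23.500)
c(g) = -47*g/2
c((3 + (5 - 4))**2) - R = -47*(3 + (5 - 4))**2/2 - 1*(-1141970/49) = -47*(3 + 1)**2/2 + 1141970/49 = -47/2*4**2 + 1141970/49 = -47/2*16 + 1141970/49 = -376 + 1141970/49 = 1123546/49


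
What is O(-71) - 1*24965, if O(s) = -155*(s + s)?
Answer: -2955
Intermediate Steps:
O(s) = -310*s
O(-71) - 1*24965 = -310*(-71) - 1*24965 = 22010 - 24965 = -2955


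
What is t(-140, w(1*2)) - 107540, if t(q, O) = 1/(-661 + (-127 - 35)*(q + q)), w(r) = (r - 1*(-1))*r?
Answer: -4806930459/44699 ≈ -1.0754e+5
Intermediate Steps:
w(r) = r*(1 + r) (w(r) = (r + 1)*r = (1 + r)*r = r*(1 + r))
t(q, O) = 1/(-661 - 324*q)
t(-140, w(1*2)) - 107540 = -1/(661 + 324*(-140)) - 107540 = -1/(661 - 45360) - 107540 = -1/(-44699) - 107540 = -1*(-1/44699) - 107540 = 1/44699 - 107540 = -4806930459/44699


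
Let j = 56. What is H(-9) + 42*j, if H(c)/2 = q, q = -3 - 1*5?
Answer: 2336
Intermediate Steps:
q = -8 (q = -3 - 5 = -8)
H(c) = -16 (H(c) = 2*(-8) = -16)
H(-9) + 42*j = -16 + 42*56 = -16 + 2352 = 2336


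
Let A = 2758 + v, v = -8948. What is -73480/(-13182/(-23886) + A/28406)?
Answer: -1038679166910/4720699 ≈ -2.2003e+5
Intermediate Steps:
A = -6190 (A = 2758 - 8948 = -6190)
-73480/(-13182/(-23886) + A/28406) = -73480/(-13182/(-23886) - 6190/28406) = -73480/(-13182*(-1/23886) - 6190*1/28406) = -73480/(2197/3981 - 3095/14203) = -73480/18882796/56542143 = -73480*56542143/18882796 = -1038679166910/4720699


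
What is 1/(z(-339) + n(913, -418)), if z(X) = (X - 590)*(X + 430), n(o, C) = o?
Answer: -1/83626 ≈ -1.1958e-5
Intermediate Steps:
z(X) = (-590 + X)*(430 + X)
1/(z(-339) + n(913, -418)) = 1/((-253700 + (-339)**2 - 160*(-339)) + 913) = 1/((-253700 + 114921 + 54240) + 913) = 1/(-84539 + 913) = 1/(-83626) = -1/83626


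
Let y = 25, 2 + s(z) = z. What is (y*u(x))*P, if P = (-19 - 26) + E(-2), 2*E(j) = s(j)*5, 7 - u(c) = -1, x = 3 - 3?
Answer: -11000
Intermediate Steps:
x = 0
u(c) = 8 (u(c) = 7 - 1*(-1) = 7 + 1 = 8)
s(z) = -2 + z
E(j) = -5 + 5*j/2 (E(j) = ((-2 + j)*5)/2 = (-10 + 5*j)/2 = -5 + 5*j/2)
P = -55 (P = (-19 - 26) + (-5 + (5/2)*(-2)) = -45 + (-5 - 5) = -45 - 10 = -55)
(y*u(x))*P = (25*8)*(-55) = 200*(-55) = -11000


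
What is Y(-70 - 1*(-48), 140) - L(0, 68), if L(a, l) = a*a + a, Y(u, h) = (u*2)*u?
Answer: 968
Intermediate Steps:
Y(u, h) = 2*u² (Y(u, h) = (2*u)*u = 2*u²)
L(a, l) = a + a² (L(a, l) = a² + a = a + a²)
Y(-70 - 1*(-48), 140) - L(0, 68) = 2*(-70 - 1*(-48))² - 0*(1 + 0) = 2*(-70 + 48)² - 0 = 2*(-22)² - 1*0 = 2*484 + 0 = 968 + 0 = 968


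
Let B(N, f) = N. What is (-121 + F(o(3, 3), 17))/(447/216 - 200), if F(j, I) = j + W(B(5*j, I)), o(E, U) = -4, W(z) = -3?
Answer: 9216/14251 ≈ 0.64669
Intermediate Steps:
F(j, I) = -3 + j (F(j, I) = j - 3 = -3 + j)
(-121 + F(o(3, 3), 17))/(447/216 - 200) = (-121 + (-3 - 4))/(447/216 - 200) = (-121 - 7)/(447*(1/216) - 200) = -128/(149/72 - 200) = -128/(-14251/72) = -128*(-72/14251) = 9216/14251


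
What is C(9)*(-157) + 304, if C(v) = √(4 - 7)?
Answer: 304 - 157*I*√3 ≈ 304.0 - 271.93*I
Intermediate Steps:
C(v) = I*√3 (C(v) = √(-3) = I*√3)
C(9)*(-157) + 304 = (I*√3)*(-157) + 304 = -157*I*√3 + 304 = 304 - 157*I*√3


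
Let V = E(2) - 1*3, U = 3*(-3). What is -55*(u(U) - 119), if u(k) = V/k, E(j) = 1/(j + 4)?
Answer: 352495/54 ≈ 6527.7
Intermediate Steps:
E(j) = 1/(4 + j)
U = -9
V = -17/6 (V = 1/(4 + 2) - 1*3 = 1/6 - 3 = ⅙ - 3 = -17/6 ≈ -2.8333)
u(k) = -17/(6*k)
-55*(u(U) - 119) = -55*(-17/6/(-9) - 119) = -55*(-17/6*(-⅑) - 119) = -55*(17/54 - 119) = -55*(-6409/54) = 352495/54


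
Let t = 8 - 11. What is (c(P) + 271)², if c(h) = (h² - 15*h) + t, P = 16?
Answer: 80656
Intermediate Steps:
t = -3
c(h) = -3 + h² - 15*h (c(h) = (h² - 15*h) - 3 = -3 + h² - 15*h)
(c(P) + 271)² = ((-3 + 16² - 15*16) + 271)² = ((-3 + 256 - 240) + 271)² = (13 + 271)² = 284² = 80656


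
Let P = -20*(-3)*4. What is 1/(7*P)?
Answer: 1/1680 ≈ 0.00059524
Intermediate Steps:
P = 240 (P = 60*4 = 240)
1/(7*P) = 1/(7*240) = 1/1680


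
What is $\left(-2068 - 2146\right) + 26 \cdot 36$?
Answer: $-3278$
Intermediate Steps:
$\left(-2068 - 2146\right) + 26 \cdot 36 = -4214 + 936 = -3278$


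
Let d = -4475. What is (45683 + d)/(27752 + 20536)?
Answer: 1717/2012 ≈ 0.85338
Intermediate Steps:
(45683 + d)/(27752 + 20536) = (45683 - 4475)/(27752 + 20536) = 41208/48288 = 41208*(1/48288) = 1717/2012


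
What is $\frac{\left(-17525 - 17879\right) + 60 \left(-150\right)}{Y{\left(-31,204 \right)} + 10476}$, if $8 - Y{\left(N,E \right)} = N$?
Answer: $- \frac{44404}{10515} \approx -4.2229$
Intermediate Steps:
$Y{\left(N,E \right)} = 8 - N$
$\frac{\left(-17525 - 17879\right) + 60 \left(-150\right)}{Y{\left(-31,204 \right)} + 10476} = \frac{\left(-17525 - 17879\right) + 60 \left(-150\right)}{\left(8 - -31\right) + 10476} = \frac{\left(-17525 - 17879\right) - 9000}{\left(8 + 31\right) + 10476} = \frac{-35404 - 9000}{39 + 10476} = - \frac{44404}{10515}$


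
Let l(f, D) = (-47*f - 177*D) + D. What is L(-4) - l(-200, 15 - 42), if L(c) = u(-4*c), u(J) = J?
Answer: -14136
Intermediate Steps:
L(c) = -4*c
l(f, D) = -176*D - 47*f (l(f, D) = (-177*D - 47*f) + D = -176*D - 47*f)
L(-4) - l(-200, 15 - 42) = -4*(-4) - (-176*(15 - 42) - 47*(-200)) = 16 - (-176*(-27) + 9400) = 16 - (4752 + 9400) = 16 - 1*14152 = 16 - 14152 = -14136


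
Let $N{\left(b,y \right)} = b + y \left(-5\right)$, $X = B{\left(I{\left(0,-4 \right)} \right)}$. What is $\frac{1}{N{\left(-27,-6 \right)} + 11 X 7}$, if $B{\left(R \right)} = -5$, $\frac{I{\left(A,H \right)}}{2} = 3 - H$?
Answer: $- \frac{1}{382} \approx -0.0026178$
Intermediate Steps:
$I{\left(A,H \right)} = 6 - 2 H$ ($I{\left(A,H \right)} = 2 \left(3 - H\right) = 6 - 2 H$)
$X = -5$
$N{\left(b,y \right)} = b - 5 y$
$\frac{1}{N{\left(-27,-6 \right)} + 11 X 7} = \frac{1}{\left(-27 - -30\right) + 11 \left(-5\right) 7} = \frac{1}{\left(-27 + 30\right) - 385} = \frac{1}{3 - 385} = \frac{1}{-382} = - \frac{1}{382}$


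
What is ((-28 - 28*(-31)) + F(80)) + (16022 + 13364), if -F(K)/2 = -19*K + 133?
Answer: 33000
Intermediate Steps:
F(K) = -266 + 38*K (F(K) = -2*(-19*K + 133) = -2*(133 - 19*K) = -266 + 38*K)
((-28 - 28*(-31)) + F(80)) + (16022 + 13364) = ((-28 - 28*(-31)) + (-266 + 38*80)) + (16022 + 13364) = ((-28 + 868) + (-266 + 3040)) + 29386 = (840 + 2774) + 29386 = 3614 + 29386 = 33000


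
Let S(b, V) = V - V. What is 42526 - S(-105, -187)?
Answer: 42526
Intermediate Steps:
S(b, V) = 0
42526 - S(-105, -187) = 42526 - 1*0 = 42526 + 0 = 42526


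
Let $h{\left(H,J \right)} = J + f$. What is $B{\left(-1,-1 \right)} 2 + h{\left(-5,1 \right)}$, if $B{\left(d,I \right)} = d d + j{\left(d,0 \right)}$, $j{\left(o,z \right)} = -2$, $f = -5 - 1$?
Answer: $-7$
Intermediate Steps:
$f = -6$ ($f = -5 - 1 = -6$)
$B{\left(d,I \right)} = -2 + d^{2}$ ($B{\left(d,I \right)} = d d - 2 = d^{2} - 2 = -2 + d^{2}$)
$h{\left(H,J \right)} = -6 + J$ ($h{\left(H,J \right)} = J - 6 = -6 + J$)
$B{\left(-1,-1 \right)} 2 + h{\left(-5,1 \right)} = \left(-2 + \left(-1\right)^{2}\right) 2 + \left(-6 + 1\right) = \left(-2 + 1\right) 2 - 5 = \left(-1\right) 2 - 5 = -2 - 5 = -7$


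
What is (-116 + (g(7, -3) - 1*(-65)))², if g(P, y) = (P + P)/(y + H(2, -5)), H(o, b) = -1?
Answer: 11881/4 ≈ 2970.3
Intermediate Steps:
g(P, y) = 2*P/(-1 + y) (g(P, y) = (P + P)/(y - 1) = (2*P)/(-1 + y) = 2*P/(-1 + y))
(-116 + (g(7, -3) - 1*(-65)))² = (-116 + (2*7/(-1 - 3) - 1*(-65)))² = (-116 + (2*7/(-4) + 65))² = (-116 + (2*7*(-¼) + 65))² = (-116 + (-7/2 + 65))² = (-116 + 123/2)² = (-109/2)² = 11881/4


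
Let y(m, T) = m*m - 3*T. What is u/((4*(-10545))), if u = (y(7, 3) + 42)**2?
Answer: -1681/10545 ≈ -0.15941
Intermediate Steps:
y(m, T) = m**2 - 3*T
u = 6724 (u = ((7**2 - 3*3) + 42)**2 = ((49 - 9) + 42)**2 = (40 + 42)**2 = 82**2 = 6724)
u/((4*(-10545))) = 6724/((4*(-10545))) = 6724/(-42180) = 6724*(-1/42180) = -1681/10545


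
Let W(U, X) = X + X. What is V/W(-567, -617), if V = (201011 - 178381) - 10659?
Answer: -11971/1234 ≈ -9.7010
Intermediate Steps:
W(U, X) = 2*X
V = 11971 (V = 22630 - 10659 = 11971)
V/W(-567, -617) = 11971/((2*(-617))) = 11971/(-1234) = 11971*(-1/1234) = -11971/1234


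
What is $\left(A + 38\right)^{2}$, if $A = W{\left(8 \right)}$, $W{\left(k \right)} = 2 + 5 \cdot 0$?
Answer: $1600$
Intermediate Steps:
$W{\left(k \right)} = 2$ ($W{\left(k \right)} = 2 + 0 = 2$)
$A = 2$
$\left(A + 38\right)^{2} = \left(2 + 38\right)^{2} = 40^{2} = 1600$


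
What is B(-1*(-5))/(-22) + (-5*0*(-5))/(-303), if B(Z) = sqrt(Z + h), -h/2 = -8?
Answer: -sqrt(21)/22 ≈ -0.20830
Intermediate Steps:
h = 16 (h = -2*(-8) = 16)
B(Z) = sqrt(16 + Z) (B(Z) = sqrt(Z + 16) = sqrt(16 + Z))
B(-1*(-5))/(-22) + (-5*0*(-5))/(-303) = sqrt(16 - 1*(-5))/(-22) + (-5*0*(-5))/(-303) = sqrt(16 + 5)*(-1/22) + (0*(-5))*(-1/303) = sqrt(21)*(-1/22) + 0*(-1/303) = -sqrt(21)/22 + 0 = -sqrt(21)/22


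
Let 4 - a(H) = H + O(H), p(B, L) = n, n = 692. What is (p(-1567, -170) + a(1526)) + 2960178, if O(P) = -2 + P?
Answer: 2957824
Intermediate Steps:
p(B, L) = 692
a(H) = 6 - 2*H (a(H) = 4 - (H + (-2 + H)) = 4 - (-2 + 2*H) = 4 + (2 - 2*H) = 6 - 2*H)
(p(-1567, -170) + a(1526)) + 2960178 = (692 + (6 - 2*1526)) + 2960178 = (692 + (6 - 3052)) + 2960178 = (692 - 3046) + 2960178 = -2354 + 2960178 = 2957824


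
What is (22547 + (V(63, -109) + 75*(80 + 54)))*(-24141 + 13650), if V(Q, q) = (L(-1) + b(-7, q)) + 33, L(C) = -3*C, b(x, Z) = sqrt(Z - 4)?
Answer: -342352803 - 10491*I*sqrt(113) ≈ -3.4235e+8 - 1.1152e+5*I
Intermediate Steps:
b(x, Z) = sqrt(-4 + Z)
V(Q, q) = 36 + sqrt(-4 + q) (V(Q, q) = (-3*(-1) + sqrt(-4 + q)) + 33 = (3 + sqrt(-4 + q)) + 33 = 36 + sqrt(-4 + q))
(22547 + (V(63, -109) + 75*(80 + 54)))*(-24141 + 13650) = (22547 + ((36 + sqrt(-4 - 109)) + 75*(80 + 54)))*(-24141 + 13650) = (22547 + ((36 + sqrt(-113)) + 75*134))*(-10491) = (22547 + ((36 + I*sqrt(113)) + 10050))*(-10491) = (22547 + (10086 + I*sqrt(113)))*(-10491) = (32633 + I*sqrt(113))*(-10491) = -342352803 - 10491*I*sqrt(113)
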